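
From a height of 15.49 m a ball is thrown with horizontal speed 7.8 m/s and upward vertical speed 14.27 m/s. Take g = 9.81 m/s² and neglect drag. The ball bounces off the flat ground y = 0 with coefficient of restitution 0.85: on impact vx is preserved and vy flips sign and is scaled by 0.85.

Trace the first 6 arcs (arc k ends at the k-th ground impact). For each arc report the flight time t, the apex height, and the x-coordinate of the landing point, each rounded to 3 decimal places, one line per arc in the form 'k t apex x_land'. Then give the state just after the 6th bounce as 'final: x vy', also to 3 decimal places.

1 3.751 25.869 29.259
2 3.904 18.690 59.711
3 3.318 13.504 85.595
4 2.821 9.756 107.596
5 2.398 7.049 126.297
6 2.038 5.093 142.193
final: 142.193 8.497

Arc 1: start y=15.490, vy=14.270 → t=3.751, apex=25.869, x_land=29.259, impact vy=-22.529
  bounce: vy ← 0.85·22.529 = 19.149
Arc 2: start y=0.000, vy=19.149 → t=3.904, apex=18.690, x_land=59.711, impact vy=-19.149
  bounce: vy ← 0.85·19.149 = 16.277
Arc 3: start y=0.000, vy=16.277 → t=3.318, apex=13.504, x_land=85.595, impact vy=-16.277
  bounce: vy ← 0.85·16.277 = 13.835
Arc 4: start y=0.000, vy=13.835 → t=2.821, apex=9.756, x_land=107.596, impact vy=-13.835
  bounce: vy ← 0.85·13.835 = 11.760
Arc 5: start y=0.000, vy=11.760 → t=2.398, apex=7.049, x_land=126.297, impact vy=-11.760
  bounce: vy ← 0.85·11.760 = 9.996
Arc 6: start y=0.000, vy=9.996 → t=2.038, apex=5.093, x_land=142.193, impact vy=-9.996
  bounce: vy ← 0.85·9.996 = 8.497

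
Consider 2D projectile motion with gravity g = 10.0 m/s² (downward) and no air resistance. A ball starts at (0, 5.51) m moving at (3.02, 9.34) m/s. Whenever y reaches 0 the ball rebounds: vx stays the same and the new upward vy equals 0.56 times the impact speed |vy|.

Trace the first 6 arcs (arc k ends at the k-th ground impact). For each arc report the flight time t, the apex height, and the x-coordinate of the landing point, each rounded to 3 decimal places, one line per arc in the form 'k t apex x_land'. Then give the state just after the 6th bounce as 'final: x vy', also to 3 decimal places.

Arc 1: start y=5.510, vy=9.340 → t=2.339, apex=9.872, x_land=7.064, impact vy=-14.051
  bounce: vy ← 0.56·14.051 = 7.869
Arc 2: start y=0.000, vy=7.869 → t=1.574, apex=3.096, x_land=11.817, impact vy=-7.869
  bounce: vy ← 0.56·7.869 = 4.406
Arc 3: start y=0.000, vy=4.406 → t=0.881, apex=0.971, x_land=14.478, impact vy=-4.406
  bounce: vy ← 0.56·4.406 = 2.468
Arc 4: start y=0.000, vy=2.468 → t=0.494, apex=0.304, x_land=15.969, impact vy=-2.468
  bounce: vy ← 0.56·2.468 = 1.382
Arc 5: start y=0.000, vy=1.382 → t=0.276, apex=0.095, x_land=16.803, impact vy=-1.382
  bounce: vy ← 0.56·1.382 = 0.774
Arc 6: start y=0.000, vy=0.774 → t=0.155, apex=0.030, x_land=17.271, impact vy=-0.774
  bounce: vy ← 0.56·0.774 = 0.433

1 2.339 9.872 7.064
2 1.574 3.096 11.817
3 0.881 0.971 14.478
4 0.494 0.304 15.969
5 0.276 0.095 16.803
6 0.155 0.030 17.271
final: 17.271 0.433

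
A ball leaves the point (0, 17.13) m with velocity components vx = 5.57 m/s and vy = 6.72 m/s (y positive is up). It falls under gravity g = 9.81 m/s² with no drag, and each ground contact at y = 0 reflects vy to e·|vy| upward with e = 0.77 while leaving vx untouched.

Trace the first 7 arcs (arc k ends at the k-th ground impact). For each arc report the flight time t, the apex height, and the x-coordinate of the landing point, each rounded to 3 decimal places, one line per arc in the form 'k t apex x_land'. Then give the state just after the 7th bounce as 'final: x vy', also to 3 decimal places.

Arc 1: start y=17.130, vy=6.720 → t=2.675, apex=19.432, x_land=14.902, impact vy=-19.526
  bounce: vy ← 0.77·19.526 = 15.035
Arc 2: start y=0.000, vy=15.035 → t=3.065, apex=11.521, x_land=31.975, impact vy=-15.035
  bounce: vy ← 0.77·15.035 = 11.577
Arc 3: start y=0.000, vy=11.577 → t=2.360, apex=6.831, x_land=45.121, impact vy=-11.577
  bounce: vy ← 0.77·11.577 = 8.914
Arc 4: start y=0.000, vy=8.914 → t=1.817, apex=4.050, x_land=55.244, impact vy=-8.914
  bounce: vy ← 0.77·8.914 = 6.864
Arc 5: start y=0.000, vy=6.864 → t=1.399, apex=2.401, x_land=63.038, impact vy=-6.864
  bounce: vy ← 0.77·6.864 = 5.285
Arc 6: start y=0.000, vy=5.285 → t=1.078, apex=1.424, x_land=69.040, impact vy=-5.285
  bounce: vy ← 0.77·5.285 = 4.070
Arc 7: start y=0.000, vy=4.070 → t=0.830, apex=0.844, x_land=73.661, impact vy=-4.070
  bounce: vy ← 0.77·4.070 = 3.134

1 2.675 19.432 14.902
2 3.065 11.521 31.975
3 2.360 6.831 45.121
4 1.817 4.050 55.244
5 1.399 2.401 63.038
6 1.078 1.424 69.040
7 0.830 0.844 73.661
final: 73.661 3.134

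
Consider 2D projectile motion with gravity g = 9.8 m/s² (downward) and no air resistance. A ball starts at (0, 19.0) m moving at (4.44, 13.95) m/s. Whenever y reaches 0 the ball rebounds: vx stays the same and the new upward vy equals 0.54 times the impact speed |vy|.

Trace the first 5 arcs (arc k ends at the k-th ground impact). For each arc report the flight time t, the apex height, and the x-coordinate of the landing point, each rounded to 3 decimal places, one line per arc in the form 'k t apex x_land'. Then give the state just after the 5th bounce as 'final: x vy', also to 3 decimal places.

1 3.853 28.929 17.108
2 2.624 8.436 28.760
3 1.417 2.460 35.051
4 0.765 0.717 38.449
5 0.413 0.209 40.284
final: 40.284 1.093

Arc 1: start y=19.000, vy=13.950 → t=3.853, apex=28.929, x_land=17.108, impact vy=-23.812
  bounce: vy ← 0.54·23.812 = 12.858
Arc 2: start y=0.000, vy=12.858 → t=2.624, apex=8.436, x_land=28.760, impact vy=-12.858
  bounce: vy ← 0.54·12.858 = 6.944
Arc 3: start y=0.000, vy=6.944 → t=1.417, apex=2.460, x_land=35.051, impact vy=-6.944
  bounce: vy ← 0.54·6.944 = 3.750
Arc 4: start y=0.000, vy=3.750 → t=0.765, apex=0.717, x_land=38.449, impact vy=-3.750
  bounce: vy ← 0.54·3.750 = 2.025
Arc 5: start y=0.000, vy=2.025 → t=0.413, apex=0.209, x_land=40.284, impact vy=-2.025
  bounce: vy ← 0.54·2.025 = 1.093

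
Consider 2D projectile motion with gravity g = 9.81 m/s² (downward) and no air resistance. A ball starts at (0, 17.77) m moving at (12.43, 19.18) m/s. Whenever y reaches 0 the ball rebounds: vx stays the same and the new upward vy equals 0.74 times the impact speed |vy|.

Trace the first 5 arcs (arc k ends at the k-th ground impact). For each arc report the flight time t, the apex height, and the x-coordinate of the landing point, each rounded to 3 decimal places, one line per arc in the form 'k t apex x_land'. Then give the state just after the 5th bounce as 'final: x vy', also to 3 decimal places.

Arc 1: start y=17.770, vy=19.180 → t=4.684, apex=36.520, x_land=58.219, impact vy=-26.768
  bounce: vy ← 0.74·26.768 = 19.808
Arc 2: start y=0.000, vy=19.808 → t=4.038, apex=19.998, x_land=108.416, impact vy=-19.808
  bounce: vy ← 0.74·19.808 = 14.658
Arc 3: start y=0.000, vy=14.658 → t=2.988, apex=10.951, x_land=145.562, impact vy=-14.658
  bounce: vy ← 0.74·14.658 = 10.847
Arc 4: start y=0.000, vy=10.847 → t=2.211, apex=5.997, x_land=173.050, impact vy=-10.847
  bounce: vy ← 0.74·10.847 = 8.027
Arc 5: start y=0.000, vy=8.027 → t=1.636, apex=3.284, x_land=193.391, impact vy=-8.027
  bounce: vy ← 0.74·8.027 = 5.940

1 4.684 36.520 58.219
2 4.038 19.998 108.416
3 2.988 10.951 145.562
4 2.211 5.997 173.050
5 1.636 3.284 193.391
final: 193.391 5.940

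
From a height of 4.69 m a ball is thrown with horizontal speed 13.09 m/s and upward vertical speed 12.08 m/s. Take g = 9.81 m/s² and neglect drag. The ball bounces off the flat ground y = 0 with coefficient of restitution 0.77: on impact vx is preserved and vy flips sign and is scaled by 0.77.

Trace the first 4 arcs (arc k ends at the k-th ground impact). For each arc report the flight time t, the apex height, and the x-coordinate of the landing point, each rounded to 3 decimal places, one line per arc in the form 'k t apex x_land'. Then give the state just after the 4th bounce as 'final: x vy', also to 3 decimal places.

Arc 1: start y=4.690, vy=12.080 → t=2.804, apex=12.128, x_land=36.702, impact vy=-15.425
  bounce: vy ← 0.77·15.425 = 11.878
Arc 2: start y=0.000, vy=11.878 → t=2.422, apex=7.190, x_land=68.400, impact vy=-11.878
  bounce: vy ← 0.77·11.878 = 9.146
Arc 3: start y=0.000, vy=9.146 → t=1.865, apex=4.263, x_land=92.807, impact vy=-9.146
  bounce: vy ← 0.77·9.146 = 7.042
Arc 4: start y=0.000, vy=7.042 → t=1.436, apex=2.528, x_land=111.601, impact vy=-7.042
  bounce: vy ← 0.77·7.042 = 5.423

1 2.804 12.128 36.702
2 2.422 7.190 68.400
3 1.865 4.263 92.807
4 1.436 2.528 111.601
final: 111.601 5.423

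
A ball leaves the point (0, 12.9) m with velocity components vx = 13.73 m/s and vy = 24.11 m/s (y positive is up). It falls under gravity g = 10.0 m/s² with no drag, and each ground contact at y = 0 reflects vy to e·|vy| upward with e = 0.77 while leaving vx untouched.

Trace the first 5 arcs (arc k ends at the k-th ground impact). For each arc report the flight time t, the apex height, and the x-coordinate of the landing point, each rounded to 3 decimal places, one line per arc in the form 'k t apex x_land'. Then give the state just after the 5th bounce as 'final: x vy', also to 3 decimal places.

Arc 1: start y=12.900, vy=24.110 → t=5.308, apex=41.965, x_land=72.880, impact vy=-28.971
  bounce: vy ← 0.77·28.971 = 22.307
Arc 2: start y=0.000, vy=22.307 → t=4.461, apex=24.881, x_land=134.135, impact vy=-22.307
  bounce: vy ← 0.77·22.307 = 17.177
Arc 3: start y=0.000, vy=17.177 → t=3.435, apex=14.752, x_land=181.302, impact vy=-17.177
  bounce: vy ← 0.77·17.177 = 13.226
Arc 4: start y=0.000, vy=13.226 → t=2.645, apex=8.746, x_land=217.621, impact vy=-13.226
  bounce: vy ← 0.77·13.226 = 10.184
Arc 5: start y=0.000, vy=10.184 → t=2.037, apex=5.186, x_land=245.586, impact vy=-10.184
  bounce: vy ← 0.77·10.184 = 7.842

1 5.308 41.965 72.880
2 4.461 24.881 134.135
3 3.435 14.752 181.302
4 2.645 8.746 217.621
5 2.037 5.186 245.586
final: 245.586 7.842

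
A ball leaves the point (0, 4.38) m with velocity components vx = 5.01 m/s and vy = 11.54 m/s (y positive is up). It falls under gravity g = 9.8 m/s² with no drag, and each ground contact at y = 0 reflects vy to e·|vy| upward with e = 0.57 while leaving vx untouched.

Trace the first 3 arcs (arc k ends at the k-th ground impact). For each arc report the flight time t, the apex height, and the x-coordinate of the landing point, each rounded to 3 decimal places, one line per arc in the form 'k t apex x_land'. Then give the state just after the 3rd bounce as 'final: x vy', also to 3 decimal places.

1 2.688 11.174 13.465
2 1.722 3.631 22.090
3 0.981 1.180 27.007
final: 27.007 2.741

Arc 1: start y=4.380, vy=11.540 → t=2.688, apex=11.174, x_land=13.465, impact vy=-14.799
  bounce: vy ← 0.57·14.799 = 8.436
Arc 2: start y=0.000, vy=8.436 → t=1.722, apex=3.631, x_land=22.090, impact vy=-8.436
  bounce: vy ← 0.57·8.436 = 4.808
Arc 3: start y=0.000, vy=4.808 → t=0.981, apex=1.180, x_land=27.007, impact vy=-4.808
  bounce: vy ← 0.57·4.808 = 2.741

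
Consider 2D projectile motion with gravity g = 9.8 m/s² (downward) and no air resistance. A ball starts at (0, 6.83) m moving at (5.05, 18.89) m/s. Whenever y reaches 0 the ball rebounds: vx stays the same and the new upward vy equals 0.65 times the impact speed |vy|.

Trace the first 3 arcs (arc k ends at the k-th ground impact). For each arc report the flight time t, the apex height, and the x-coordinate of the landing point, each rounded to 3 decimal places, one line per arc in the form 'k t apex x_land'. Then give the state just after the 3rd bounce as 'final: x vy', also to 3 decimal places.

1 4.188 25.036 21.149
2 2.938 10.578 35.988
3 1.910 4.469 45.634
final: 45.634 6.083

Arc 1: start y=6.830, vy=18.890 → t=4.188, apex=25.036, x_land=21.149, impact vy=-22.152
  bounce: vy ← 0.65·22.152 = 14.399
Arc 2: start y=0.000, vy=14.399 → t=2.938, apex=10.578, x_land=35.988, impact vy=-14.399
  bounce: vy ← 0.65·14.399 = 9.359
Arc 3: start y=0.000, vy=9.359 → t=1.910, apex=4.469, x_land=45.634, impact vy=-9.359
  bounce: vy ← 0.65·9.359 = 6.083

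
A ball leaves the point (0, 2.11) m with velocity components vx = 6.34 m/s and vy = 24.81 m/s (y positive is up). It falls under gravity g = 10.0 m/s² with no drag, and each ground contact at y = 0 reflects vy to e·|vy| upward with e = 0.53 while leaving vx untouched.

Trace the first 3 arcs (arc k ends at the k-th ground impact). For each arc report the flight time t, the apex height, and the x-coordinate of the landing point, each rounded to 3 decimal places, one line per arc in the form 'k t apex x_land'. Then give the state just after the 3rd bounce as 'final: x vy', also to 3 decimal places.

1 5.046 32.887 31.989
2 2.719 9.238 49.225
3 1.441 2.595 58.359
final: 58.359 3.818

Arc 1: start y=2.110, vy=24.810 → t=5.046, apex=32.887, x_land=31.989, impact vy=-25.646
  bounce: vy ← 0.53·25.646 = 13.593
Arc 2: start y=0.000, vy=13.593 → t=2.719, apex=9.238, x_land=49.225, impact vy=-13.593
  bounce: vy ← 0.53·13.593 = 7.204
Arc 3: start y=0.000, vy=7.204 → t=1.441, apex=2.595, x_land=58.359, impact vy=-7.204
  bounce: vy ← 0.53·7.204 = 3.818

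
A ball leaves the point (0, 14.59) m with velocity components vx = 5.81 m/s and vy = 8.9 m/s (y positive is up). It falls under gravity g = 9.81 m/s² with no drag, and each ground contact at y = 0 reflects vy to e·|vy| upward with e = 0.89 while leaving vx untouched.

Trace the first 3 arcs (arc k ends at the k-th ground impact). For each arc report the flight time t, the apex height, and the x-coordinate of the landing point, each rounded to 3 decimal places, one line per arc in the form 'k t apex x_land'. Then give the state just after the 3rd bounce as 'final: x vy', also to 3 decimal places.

1 2.856 18.627 16.593
2 3.469 14.755 36.747
3 3.087 11.687 54.683
final: 54.683 13.477

Arc 1: start y=14.590, vy=8.900 → t=2.856, apex=18.627, x_land=16.593, impact vy=-19.117
  bounce: vy ← 0.89·19.117 = 17.014
Arc 2: start y=0.000, vy=17.014 → t=3.469, apex=14.755, x_land=36.747, impact vy=-17.014
  bounce: vy ← 0.89·17.014 = 15.143
Arc 3: start y=0.000, vy=15.143 → t=3.087, apex=11.687, x_land=54.683, impact vy=-15.143
  bounce: vy ← 0.89·15.143 = 13.477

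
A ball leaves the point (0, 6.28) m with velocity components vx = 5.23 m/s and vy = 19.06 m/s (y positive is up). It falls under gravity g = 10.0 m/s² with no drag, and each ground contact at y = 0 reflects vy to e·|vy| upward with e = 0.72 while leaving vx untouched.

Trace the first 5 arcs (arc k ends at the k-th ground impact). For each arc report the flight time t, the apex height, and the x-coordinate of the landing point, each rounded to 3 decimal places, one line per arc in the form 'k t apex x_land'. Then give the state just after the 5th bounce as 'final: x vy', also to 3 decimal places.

Arc 1: start y=6.280, vy=19.060 → t=4.117, apex=24.444, x_land=21.532, impact vy=-22.111
  bounce: vy ← 0.72·22.111 = 15.920
Arc 2: start y=0.000, vy=15.920 → t=3.184, apex=12.672, x_land=38.184, impact vy=-15.920
  bounce: vy ← 0.72·15.920 = 11.462
Arc 3: start y=0.000, vy=11.462 → t=2.292, apex=6.569, x_land=50.174, impact vy=-11.462
  bounce: vy ← 0.72·11.462 = 8.253
Arc 4: start y=0.000, vy=8.253 → t=1.651, apex=3.405, x_land=58.806, impact vy=-8.253
  bounce: vy ← 0.72·8.253 = 5.942
Arc 5: start y=0.000, vy=5.942 → t=1.188, apex=1.765, x_land=65.021, impact vy=-5.942
  bounce: vy ← 0.72·5.942 = 4.278

1 4.117 24.444 21.532
2 3.184 12.672 38.184
3 2.292 6.569 50.174
4 1.651 3.405 58.806
5 1.188 1.765 65.021
final: 65.021 4.278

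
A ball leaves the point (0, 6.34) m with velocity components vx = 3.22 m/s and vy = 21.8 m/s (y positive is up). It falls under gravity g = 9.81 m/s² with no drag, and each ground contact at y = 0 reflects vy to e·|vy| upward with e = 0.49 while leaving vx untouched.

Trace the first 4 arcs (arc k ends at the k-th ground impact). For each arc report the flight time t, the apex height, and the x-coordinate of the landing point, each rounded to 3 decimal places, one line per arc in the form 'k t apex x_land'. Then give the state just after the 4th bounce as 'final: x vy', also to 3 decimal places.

1 4.718 30.562 15.193
2 2.446 7.338 23.070
3 1.199 1.762 26.930
4 0.587 0.423 28.821
final: 28.821 1.412

Arc 1: start y=6.340, vy=21.800 → t=4.718, apex=30.562, x_land=15.193, impact vy=-24.487
  bounce: vy ← 0.49·24.487 = 11.999
Arc 2: start y=0.000, vy=11.999 → t=2.446, apex=7.338, x_land=23.070, impact vy=-11.999
  bounce: vy ← 0.49·11.999 = 5.879
Arc 3: start y=0.000, vy=5.879 → t=1.199, apex=1.762, x_land=26.930, impact vy=-5.879
  bounce: vy ← 0.49·5.879 = 2.881
Arc 4: start y=0.000, vy=2.881 → t=0.587, apex=0.423, x_land=28.821, impact vy=-2.881
  bounce: vy ← 0.49·2.881 = 1.412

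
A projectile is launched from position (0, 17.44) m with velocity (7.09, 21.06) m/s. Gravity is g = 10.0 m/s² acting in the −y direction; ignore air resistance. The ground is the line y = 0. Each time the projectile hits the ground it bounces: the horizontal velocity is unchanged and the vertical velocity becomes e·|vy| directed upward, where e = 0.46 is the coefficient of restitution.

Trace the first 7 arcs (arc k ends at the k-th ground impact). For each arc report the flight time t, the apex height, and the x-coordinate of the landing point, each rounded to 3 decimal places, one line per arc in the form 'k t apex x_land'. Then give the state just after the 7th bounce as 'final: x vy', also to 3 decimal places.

1 4.921 39.616 34.889
2 2.590 8.383 53.249
3 1.191 1.774 61.695
4 0.548 0.375 65.580
5 0.252 0.079 67.367
6 0.116 0.017 68.189
7 0.053 0.004 68.568
final: 68.568 0.123

Arc 1: start y=17.440, vy=21.060 → t=4.921, apex=39.616, x_land=34.889, impact vy=-28.148
  bounce: vy ← 0.46·28.148 = 12.948
Arc 2: start y=0.000, vy=12.948 → t=2.590, apex=8.383, x_land=53.249, impact vy=-12.948
  bounce: vy ← 0.46·12.948 = 5.956
Arc 3: start y=0.000, vy=5.956 → t=1.191, apex=1.774, x_land=61.695, impact vy=-5.956
  bounce: vy ← 0.46·5.956 = 2.740
Arc 4: start y=0.000, vy=2.740 → t=0.548, apex=0.375, x_land=65.580, impact vy=-2.740
  bounce: vy ← 0.46·2.740 = 1.260
Arc 5: start y=0.000, vy=1.260 → t=0.252, apex=0.079, x_land=67.367, impact vy=-1.260
  bounce: vy ← 0.46·1.260 = 0.580
Arc 6: start y=0.000, vy=0.580 → t=0.116, apex=0.017, x_land=68.189, impact vy=-0.580
  bounce: vy ← 0.46·0.580 = 0.267
Arc 7: start y=0.000, vy=0.267 → t=0.053, apex=0.004, x_land=68.568, impact vy=-0.267
  bounce: vy ← 0.46·0.267 = 0.123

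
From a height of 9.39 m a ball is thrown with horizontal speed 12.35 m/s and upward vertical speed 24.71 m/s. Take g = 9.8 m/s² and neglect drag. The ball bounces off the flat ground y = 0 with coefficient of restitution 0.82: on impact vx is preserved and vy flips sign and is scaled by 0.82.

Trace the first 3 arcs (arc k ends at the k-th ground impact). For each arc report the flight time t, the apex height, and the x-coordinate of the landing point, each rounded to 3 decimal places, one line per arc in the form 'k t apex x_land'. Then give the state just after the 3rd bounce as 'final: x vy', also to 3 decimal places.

Arc 1: start y=9.390, vy=24.710 → t=5.398, apex=40.542, x_land=66.664, impact vy=-28.189
  bounce: vy ← 0.82·28.189 = 23.115
Arc 2: start y=0.000, vy=23.115 → t=4.717, apex=27.261, x_land=124.923, impact vy=-23.115
  bounce: vy ← 0.82·23.115 = 18.954
Arc 3: start y=0.000, vy=18.954 → t=3.868, apex=18.330, x_land=172.696, impact vy=-18.954
  bounce: vy ← 0.82·18.954 = 15.543

1 5.398 40.542 66.664
2 4.717 27.261 124.923
3 3.868 18.330 172.696
final: 172.696 15.543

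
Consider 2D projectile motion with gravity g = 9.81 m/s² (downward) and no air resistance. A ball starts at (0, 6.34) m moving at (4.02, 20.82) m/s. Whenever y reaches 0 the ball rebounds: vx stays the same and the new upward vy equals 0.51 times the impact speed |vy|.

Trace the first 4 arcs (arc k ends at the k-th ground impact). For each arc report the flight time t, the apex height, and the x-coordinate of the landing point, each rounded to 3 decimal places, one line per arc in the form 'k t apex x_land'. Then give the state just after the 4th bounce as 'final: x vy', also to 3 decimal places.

Arc 1: start y=6.340, vy=20.820 → t=4.530, apex=28.433, x_land=18.211, impact vy=-23.619
  bounce: vy ← 0.51·23.619 = 12.046
Arc 2: start y=0.000, vy=12.046 → t=2.456, apex=7.396, x_land=28.083, impact vy=-12.046
  bounce: vy ← 0.51·12.046 = 6.143
Arc 3: start y=0.000, vy=6.143 → t=1.252, apex=1.924, x_land=33.118, impact vy=-6.143
  bounce: vy ← 0.51·6.143 = 3.133
Arc 4: start y=0.000, vy=3.133 → t=0.639, apex=0.500, x_land=35.686, impact vy=-3.133
  bounce: vy ← 0.51·3.133 = 1.598

1 4.530 28.433 18.211
2 2.456 7.396 28.083
3 1.252 1.924 33.118
4 0.639 0.500 35.686
final: 35.686 1.598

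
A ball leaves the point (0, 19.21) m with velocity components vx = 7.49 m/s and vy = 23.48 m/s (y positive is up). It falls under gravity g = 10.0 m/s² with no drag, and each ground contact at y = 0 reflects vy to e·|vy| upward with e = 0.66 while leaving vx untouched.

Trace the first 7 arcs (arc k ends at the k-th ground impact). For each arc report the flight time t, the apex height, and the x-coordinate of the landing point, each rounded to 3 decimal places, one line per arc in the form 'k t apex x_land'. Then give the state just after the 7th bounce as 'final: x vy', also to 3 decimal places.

1 5.407 46.776 40.496
2 4.037 20.375 70.735
3 2.665 8.876 90.694
4 1.759 3.866 103.866
5 1.161 1.684 112.560
6 0.766 0.734 118.298
7 0.506 0.320 122.085
final: 122.085 1.669

Arc 1: start y=19.210, vy=23.480 → t=5.407, apex=46.776, x_land=40.496, impact vy=-30.586
  bounce: vy ← 0.66·30.586 = 20.187
Arc 2: start y=0.000, vy=20.187 → t=4.037, apex=20.375, x_land=70.735, impact vy=-20.187
  bounce: vy ← 0.66·20.187 = 13.323
Arc 3: start y=0.000, vy=13.323 → t=2.665, apex=8.876, x_land=90.694, impact vy=-13.323
  bounce: vy ← 0.66·13.323 = 8.793
Arc 4: start y=0.000, vy=8.793 → t=1.759, apex=3.866, x_land=103.866, impact vy=-8.793
  bounce: vy ← 0.66·8.793 = 5.804
Arc 5: start y=0.000, vy=5.804 → t=1.161, apex=1.684, x_land=112.560, impact vy=-5.804
  bounce: vy ← 0.66·5.804 = 3.830
Arc 6: start y=0.000, vy=3.830 → t=0.766, apex=0.734, x_land=118.298, impact vy=-3.830
  bounce: vy ← 0.66·3.830 = 2.528
Arc 7: start y=0.000, vy=2.528 → t=0.506, apex=0.320, x_land=122.085, impact vy=-2.528
  bounce: vy ← 0.66·2.528 = 1.669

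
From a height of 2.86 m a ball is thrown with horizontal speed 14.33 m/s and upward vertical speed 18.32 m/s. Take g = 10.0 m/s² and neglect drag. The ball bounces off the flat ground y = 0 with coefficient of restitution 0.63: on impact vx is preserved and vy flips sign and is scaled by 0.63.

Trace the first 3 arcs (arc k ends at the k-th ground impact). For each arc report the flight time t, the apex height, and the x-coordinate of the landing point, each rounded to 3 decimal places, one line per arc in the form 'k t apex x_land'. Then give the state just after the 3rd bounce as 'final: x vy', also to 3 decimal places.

Arc 1: start y=2.860, vy=18.320 → t=3.814, apex=19.641, x_land=54.654, impact vy=-19.820
  bounce: vy ← 0.63·19.820 = 12.486
Arc 2: start y=0.000, vy=12.486 → t=2.497, apex=7.796, x_land=90.440, impact vy=-12.486
  bounce: vy ← 0.63·12.486 = 7.866
Arc 3: start y=0.000, vy=7.866 → t=1.573, apex=3.094, x_land=112.986, impact vy=-7.866
  bounce: vy ← 0.63·7.866 = 4.956

1 3.814 19.641 54.654
2 2.497 7.796 90.440
3 1.573 3.094 112.986
final: 112.986 4.956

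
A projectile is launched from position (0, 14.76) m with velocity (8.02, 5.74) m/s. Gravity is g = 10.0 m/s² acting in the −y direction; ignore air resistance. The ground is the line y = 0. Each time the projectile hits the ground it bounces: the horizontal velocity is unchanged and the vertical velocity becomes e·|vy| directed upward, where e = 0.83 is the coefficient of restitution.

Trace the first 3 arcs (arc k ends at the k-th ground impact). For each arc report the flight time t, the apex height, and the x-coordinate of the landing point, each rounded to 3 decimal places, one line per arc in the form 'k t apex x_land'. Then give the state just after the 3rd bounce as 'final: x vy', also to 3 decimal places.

Arc 1: start y=14.760, vy=5.740 → t=2.385, apex=16.407, x_land=19.132, impact vy=-18.115
  bounce: vy ← 0.83·18.115 = 15.035
Arc 2: start y=0.000, vy=15.035 → t=3.007, apex=11.303, x_land=43.248, impact vy=-15.035
  bounce: vy ← 0.83·15.035 = 12.479
Arc 3: start y=0.000, vy=12.479 → t=2.496, apex=7.787, x_land=63.265, impact vy=-12.479
  bounce: vy ← 0.83·12.479 = 10.358

1 2.385 16.407 19.132
2 3.007 11.303 43.248
3 2.496 7.787 63.265
final: 63.265 10.358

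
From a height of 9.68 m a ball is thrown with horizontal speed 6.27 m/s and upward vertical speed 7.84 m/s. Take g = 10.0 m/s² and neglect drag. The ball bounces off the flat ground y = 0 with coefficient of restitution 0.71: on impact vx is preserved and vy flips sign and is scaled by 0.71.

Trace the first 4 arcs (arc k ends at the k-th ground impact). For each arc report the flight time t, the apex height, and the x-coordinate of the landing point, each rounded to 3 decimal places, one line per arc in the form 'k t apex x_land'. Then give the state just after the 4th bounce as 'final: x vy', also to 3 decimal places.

Arc 1: start y=9.680, vy=7.840 → t=2.381, apex=12.753, x_land=14.929, impact vy=-15.971
  bounce: vy ← 0.71·15.971 = 11.339
Arc 2: start y=0.000, vy=11.339 → t=2.268, apex=6.429, x_land=29.149, impact vy=-11.339
  bounce: vy ← 0.71·11.339 = 8.051
Arc 3: start y=0.000, vy=8.051 → t=1.610, apex=3.241, x_land=39.245, impact vy=-8.051
  bounce: vy ← 0.71·8.051 = 5.716
Arc 4: start y=0.000, vy=5.716 → t=1.143, apex=1.634, x_land=46.413, impact vy=-5.716
  bounce: vy ← 0.71·5.716 = 4.058

1 2.381 12.753 14.929
2 2.268 6.429 29.149
3 1.610 3.241 39.245
4 1.143 1.634 46.413
final: 46.413 4.058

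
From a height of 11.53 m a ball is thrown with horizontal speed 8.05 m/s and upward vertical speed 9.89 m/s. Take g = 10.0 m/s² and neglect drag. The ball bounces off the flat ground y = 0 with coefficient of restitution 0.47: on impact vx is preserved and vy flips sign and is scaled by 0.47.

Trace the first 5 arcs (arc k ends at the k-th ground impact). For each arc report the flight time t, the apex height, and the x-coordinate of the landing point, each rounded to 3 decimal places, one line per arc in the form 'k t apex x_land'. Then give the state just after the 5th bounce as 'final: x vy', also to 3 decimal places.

1 2.801 16.421 22.550
2 1.703 3.627 36.263
3 0.801 0.801 42.708
4 0.376 0.177 45.737
5 0.177 0.039 47.161
final: 47.161 0.416

Arc 1: start y=11.530, vy=9.890 → t=2.801, apex=16.421, x_land=22.550, impact vy=-18.122
  bounce: vy ← 0.47·18.122 = 8.517
Arc 2: start y=0.000, vy=8.517 → t=1.703, apex=3.627, x_land=36.263, impact vy=-8.517
  bounce: vy ← 0.47·8.517 = 4.003
Arc 3: start y=0.000, vy=4.003 → t=0.801, apex=0.801, x_land=42.708, impact vy=-4.003
  bounce: vy ← 0.47·4.003 = 1.881
Arc 4: start y=0.000, vy=1.881 → t=0.376, apex=0.177, x_land=45.737, impact vy=-1.881
  bounce: vy ← 0.47·1.881 = 0.884
Arc 5: start y=0.000, vy=0.884 → t=0.177, apex=0.039, x_land=47.161, impact vy=-0.884
  bounce: vy ← 0.47·0.884 = 0.416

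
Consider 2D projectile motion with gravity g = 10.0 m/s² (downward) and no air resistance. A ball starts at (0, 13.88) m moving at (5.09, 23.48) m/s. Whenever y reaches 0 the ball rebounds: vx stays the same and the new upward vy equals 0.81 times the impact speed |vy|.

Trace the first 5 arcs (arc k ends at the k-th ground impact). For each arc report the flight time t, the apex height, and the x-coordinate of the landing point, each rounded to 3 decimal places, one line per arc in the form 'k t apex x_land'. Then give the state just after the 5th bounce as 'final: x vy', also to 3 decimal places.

Arc 1: start y=13.880, vy=23.480 → t=5.227, apex=41.446, x_land=26.606, impact vy=-28.791
  bounce: vy ← 0.81·28.791 = 23.321
Arc 2: start y=0.000, vy=23.321 → t=4.664, apex=27.192, x_land=50.346, impact vy=-23.321
  bounce: vy ← 0.81·23.321 = 18.890
Arc 3: start y=0.000, vy=18.890 → t=3.778, apex=17.841, x_land=69.576, impact vy=-18.890
  bounce: vy ← 0.81·18.890 = 15.301
Arc 4: start y=0.000, vy=15.301 → t=3.060, apex=11.705, x_land=85.152, impact vy=-15.301
  bounce: vy ← 0.81·15.301 = 12.393
Arc 5: start y=0.000, vy=12.393 → t=2.479, apex=7.680, x_land=97.768, impact vy=-12.393
  bounce: vy ← 0.81·12.393 = 10.039

1 5.227 41.446 26.606
2 4.664 27.192 50.346
3 3.778 17.841 69.576
4 3.060 11.705 85.152
5 2.479 7.680 97.768
final: 97.768 10.039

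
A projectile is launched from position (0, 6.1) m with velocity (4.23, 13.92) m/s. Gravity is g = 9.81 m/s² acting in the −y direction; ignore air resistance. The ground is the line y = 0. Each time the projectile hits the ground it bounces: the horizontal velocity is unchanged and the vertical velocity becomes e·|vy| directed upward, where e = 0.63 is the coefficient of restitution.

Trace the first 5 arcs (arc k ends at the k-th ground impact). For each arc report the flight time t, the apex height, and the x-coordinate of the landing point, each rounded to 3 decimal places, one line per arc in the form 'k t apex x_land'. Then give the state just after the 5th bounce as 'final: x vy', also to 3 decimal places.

Arc 1: start y=6.100, vy=13.920 → t=3.224, apex=15.976, x_land=13.636, impact vy=-17.704
  bounce: vy ← 0.63·17.704 = 11.154
Arc 2: start y=0.000, vy=11.154 → t=2.274, apex=6.341, x_land=23.255, impact vy=-11.154
  bounce: vy ← 0.63·11.154 = 7.027
Arc 3: start y=0.000, vy=7.027 → t=1.433, apex=2.517, x_land=29.315, impact vy=-7.027
  bounce: vy ← 0.63·7.027 = 4.427
Arc 4: start y=0.000, vy=4.427 → t=0.903, apex=0.999, x_land=33.133, impact vy=-4.427
  bounce: vy ← 0.63·4.427 = 2.789
Arc 5: start y=0.000, vy=2.789 → t=0.569, apex=0.396, x_land=35.538, impact vy=-2.789
  bounce: vy ← 0.63·2.789 = 1.757

1 3.224 15.976 13.636
2 2.274 6.341 23.255
3 1.433 2.517 29.315
4 0.903 0.999 33.133
5 0.569 0.396 35.538
final: 35.538 1.757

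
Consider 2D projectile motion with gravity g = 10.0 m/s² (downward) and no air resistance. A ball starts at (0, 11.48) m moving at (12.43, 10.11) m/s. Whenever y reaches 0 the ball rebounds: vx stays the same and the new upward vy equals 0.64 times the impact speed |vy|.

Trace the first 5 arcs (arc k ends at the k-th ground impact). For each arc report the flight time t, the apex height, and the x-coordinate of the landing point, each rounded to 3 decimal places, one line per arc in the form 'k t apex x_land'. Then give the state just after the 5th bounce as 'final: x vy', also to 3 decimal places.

1 2.833 16.591 35.209
2 2.332 6.796 64.191
3 1.492 2.783 82.739
4 0.955 1.140 94.610
5 0.611 0.467 102.208
final: 102.208 1.956

Arc 1: start y=11.480, vy=10.110 → t=2.833, apex=16.591, x_land=35.209, impact vy=-18.216
  bounce: vy ← 0.64·18.216 = 11.658
Arc 2: start y=0.000, vy=11.658 → t=2.332, apex=6.796, x_land=64.191, impact vy=-11.658
  bounce: vy ← 0.64·11.658 = 7.461
Arc 3: start y=0.000, vy=7.461 → t=1.492, apex=2.783, x_land=82.739, impact vy=-7.461
  bounce: vy ← 0.64·7.461 = 4.775
Arc 4: start y=0.000, vy=4.775 → t=0.955, apex=1.140, x_land=94.610, impact vy=-4.775
  bounce: vy ← 0.64·4.775 = 3.056
Arc 5: start y=0.000, vy=3.056 → t=0.611, apex=0.467, x_land=102.208, impact vy=-3.056
  bounce: vy ← 0.64·3.056 = 1.956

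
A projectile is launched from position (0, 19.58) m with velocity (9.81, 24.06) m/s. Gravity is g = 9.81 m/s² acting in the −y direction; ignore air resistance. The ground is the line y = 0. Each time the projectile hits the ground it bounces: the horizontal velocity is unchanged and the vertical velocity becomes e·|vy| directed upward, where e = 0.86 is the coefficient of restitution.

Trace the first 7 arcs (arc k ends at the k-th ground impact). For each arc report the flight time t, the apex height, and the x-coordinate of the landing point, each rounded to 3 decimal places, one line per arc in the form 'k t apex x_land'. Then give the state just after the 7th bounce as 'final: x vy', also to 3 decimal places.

1 5.616 49.085 55.093
2 5.441 36.303 108.470
3 4.679 26.850 154.374
4 4.024 19.858 193.851
5 3.461 14.687 227.801
6 2.976 10.863 256.999
7 2.560 8.034 282.109
final: 282.109 10.797

Arc 1: start y=19.580, vy=24.060 → t=5.616, apex=49.085, x_land=55.093, impact vy=-31.033
  bounce: vy ← 0.86·31.033 = 26.688
Arc 2: start y=0.000, vy=26.688 → t=5.441, apex=36.303, x_land=108.470, impact vy=-26.688
  bounce: vy ← 0.86·26.688 = 22.952
Arc 3: start y=0.000, vy=22.952 → t=4.679, apex=26.850, x_land=154.374, impact vy=-22.952
  bounce: vy ← 0.86·22.952 = 19.739
Arc 4: start y=0.000, vy=19.739 → t=4.024, apex=19.858, x_land=193.851, impact vy=-19.739
  bounce: vy ← 0.86·19.739 = 16.975
Arc 5: start y=0.000, vy=16.975 → t=3.461, apex=14.687, x_land=227.801, impact vy=-16.975
  bounce: vy ← 0.86·16.975 = 14.599
Arc 6: start y=0.000, vy=14.599 → t=2.976, apex=10.863, x_land=256.999, impact vy=-14.599
  bounce: vy ← 0.86·14.599 = 12.555
Arc 7: start y=0.000, vy=12.555 → t=2.560, apex=8.034, x_land=282.109, impact vy=-12.555
  bounce: vy ← 0.86·12.555 = 10.797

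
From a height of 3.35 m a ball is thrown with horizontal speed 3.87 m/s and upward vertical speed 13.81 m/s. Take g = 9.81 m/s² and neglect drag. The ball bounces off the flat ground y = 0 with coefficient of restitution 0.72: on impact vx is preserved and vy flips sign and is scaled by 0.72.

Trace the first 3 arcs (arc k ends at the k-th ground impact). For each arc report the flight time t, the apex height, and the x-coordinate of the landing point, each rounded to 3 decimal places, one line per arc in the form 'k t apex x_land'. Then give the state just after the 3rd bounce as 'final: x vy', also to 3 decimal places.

1 3.040 13.070 11.765
2 2.351 6.776 20.862
3 1.692 3.513 27.412
final: 27.412 5.977

Arc 1: start y=3.350, vy=13.810 → t=3.040, apex=13.070, x_land=11.765, impact vy=-16.014
  bounce: vy ← 0.72·16.014 = 11.530
Arc 2: start y=0.000, vy=11.530 → t=2.351, apex=6.776, x_land=20.862, impact vy=-11.530
  bounce: vy ← 0.72·11.530 = 8.302
Arc 3: start y=0.000, vy=8.302 → t=1.692, apex=3.513, x_land=27.412, impact vy=-8.302
  bounce: vy ← 0.72·8.302 = 5.977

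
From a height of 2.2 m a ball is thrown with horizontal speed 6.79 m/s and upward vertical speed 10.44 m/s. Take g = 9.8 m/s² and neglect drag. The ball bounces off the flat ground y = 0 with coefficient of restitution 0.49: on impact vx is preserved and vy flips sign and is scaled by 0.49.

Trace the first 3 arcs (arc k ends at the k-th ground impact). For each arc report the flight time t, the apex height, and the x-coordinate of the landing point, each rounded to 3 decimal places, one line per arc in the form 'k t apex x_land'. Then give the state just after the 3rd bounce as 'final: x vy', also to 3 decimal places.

Arc 1: start y=2.200, vy=10.440 → t=2.324, apex=7.761, x_land=15.779, impact vy=-12.333
  bounce: vy ← 0.49·12.333 = 6.043
Arc 2: start y=0.000, vy=6.043 → t=1.233, apex=1.863, x_land=24.153, impact vy=-6.043
  bounce: vy ← 0.49·6.043 = 2.961
Arc 3: start y=0.000, vy=2.961 → t=0.604, apex=0.447, x_land=28.257, impact vy=-2.961
  bounce: vy ← 0.49·2.961 = 1.451

1 2.324 7.761 15.779
2 1.233 1.863 24.153
3 0.604 0.447 28.257
final: 28.257 1.451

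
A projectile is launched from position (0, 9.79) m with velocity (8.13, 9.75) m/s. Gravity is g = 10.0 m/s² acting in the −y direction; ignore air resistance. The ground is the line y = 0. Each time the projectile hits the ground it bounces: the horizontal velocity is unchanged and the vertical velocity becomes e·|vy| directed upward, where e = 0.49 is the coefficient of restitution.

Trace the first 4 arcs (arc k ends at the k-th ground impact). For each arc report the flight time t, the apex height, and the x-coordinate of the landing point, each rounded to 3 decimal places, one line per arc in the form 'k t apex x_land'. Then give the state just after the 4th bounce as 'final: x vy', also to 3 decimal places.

Arc 1: start y=9.790, vy=9.750 → t=2.680, apex=14.543, x_land=21.792, impact vy=-17.055
  bounce: vy ← 0.49·17.055 = 8.357
Arc 2: start y=0.000, vy=8.357 → t=1.671, apex=3.492, x_land=35.380, impact vy=-8.357
  bounce: vy ← 0.49·8.357 = 4.095
Arc 3: start y=0.000, vy=4.095 → t=0.819, apex=0.838, x_land=42.039, impact vy=-4.095
  bounce: vy ← 0.49·4.095 = 2.006
Arc 4: start y=0.000, vy=2.006 → t=0.401, apex=0.201, x_land=45.301, impact vy=-2.006
  bounce: vy ← 0.49·2.006 = 0.983

1 2.680 14.543 21.792
2 1.671 3.492 35.380
3 0.819 0.838 42.039
4 0.401 0.201 45.301
final: 45.301 0.983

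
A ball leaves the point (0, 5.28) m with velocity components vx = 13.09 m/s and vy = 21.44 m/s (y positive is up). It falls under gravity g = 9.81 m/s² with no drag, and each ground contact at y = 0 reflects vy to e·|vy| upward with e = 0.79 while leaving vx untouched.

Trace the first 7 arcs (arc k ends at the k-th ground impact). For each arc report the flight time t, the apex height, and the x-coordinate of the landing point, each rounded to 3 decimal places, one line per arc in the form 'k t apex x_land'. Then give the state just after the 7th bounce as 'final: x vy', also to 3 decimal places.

Arc 1: start y=5.280, vy=21.440 → t=4.605, apex=28.709, x_land=60.277, impact vy=-23.733
  bounce: vy ← 0.79·23.733 = 18.749
Arc 2: start y=0.000, vy=18.749 → t=3.822, apex=17.917, x_land=110.313, impact vy=-18.749
  bounce: vy ← 0.79·18.749 = 14.812
Arc 3: start y=0.000, vy=14.812 → t=3.020, apex=11.182, x_land=149.842, impact vy=-14.812
  bounce: vy ← 0.79·14.812 = 11.701
Arc 4: start y=0.000, vy=11.701 → t=2.386, apex=6.979, x_land=181.070, impact vy=-11.701
  bounce: vy ← 0.79·11.701 = 9.244
Arc 5: start y=0.000, vy=9.244 → t=1.885, apex=4.355, x_land=205.739, impact vy=-9.244
  bounce: vy ← 0.79·9.244 = 7.303
Arc 6: start y=0.000, vy=7.303 → t=1.489, apex=2.718, x_land=225.229, impact vy=-7.303
  bounce: vy ← 0.79·7.303 = 5.769
Arc 7: start y=0.000, vy=5.769 → t=1.176, apex=1.696, x_land=240.625, impact vy=-5.769
  bounce: vy ← 0.79·5.769 = 4.558

1 4.605 28.709 60.277
2 3.822 17.917 110.313
3 3.020 11.182 149.842
4 2.386 6.979 181.070
5 1.885 4.355 205.739
6 1.489 2.718 225.229
7 1.176 1.696 240.625
final: 240.625 4.558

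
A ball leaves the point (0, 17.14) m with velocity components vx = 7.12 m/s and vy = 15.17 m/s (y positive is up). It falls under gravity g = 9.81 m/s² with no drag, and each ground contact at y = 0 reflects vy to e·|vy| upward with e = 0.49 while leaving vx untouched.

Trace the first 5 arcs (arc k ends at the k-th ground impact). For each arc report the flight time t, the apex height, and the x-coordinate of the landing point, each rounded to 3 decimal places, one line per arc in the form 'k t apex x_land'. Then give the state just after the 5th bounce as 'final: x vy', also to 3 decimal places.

Arc 1: start y=17.140, vy=15.170 → t=3.972, apex=28.869, x_land=28.284, impact vy=-23.799
  bounce: vy ← 0.49·23.799 = 11.662
Arc 2: start y=0.000, vy=11.662 → t=2.378, apex=6.932, x_land=45.212, impact vy=-11.662
  bounce: vy ← 0.49·11.662 = 5.714
Arc 3: start y=0.000, vy=5.714 → t=1.165, apex=1.664, x_land=53.506, impact vy=-5.714
  bounce: vy ← 0.49·5.714 = 2.800
Arc 4: start y=0.000, vy=2.800 → t=0.571, apex=0.400, x_land=57.571, impact vy=-2.800
  bounce: vy ← 0.49·2.800 = 1.372
Arc 5: start y=0.000, vy=1.372 → t=0.280, apex=0.096, x_land=59.562, impact vy=-1.372
  bounce: vy ← 0.49·1.372 = 0.672

1 3.972 28.869 28.284
2 2.378 6.932 45.212
3 1.165 1.664 53.506
4 0.571 0.400 57.571
5 0.280 0.096 59.562
final: 59.562 0.672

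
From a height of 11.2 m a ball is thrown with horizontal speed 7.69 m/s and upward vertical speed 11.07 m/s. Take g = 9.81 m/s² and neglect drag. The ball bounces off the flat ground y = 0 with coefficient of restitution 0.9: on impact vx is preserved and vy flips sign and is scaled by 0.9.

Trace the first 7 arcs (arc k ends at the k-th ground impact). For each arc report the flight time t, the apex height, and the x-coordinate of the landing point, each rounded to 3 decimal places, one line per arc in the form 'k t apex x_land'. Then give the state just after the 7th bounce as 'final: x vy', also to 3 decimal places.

1 3.014 17.446 23.181
2 3.395 14.131 49.286
3 3.055 11.446 72.780
4 2.750 9.271 93.926
5 2.475 7.510 112.956
6 2.227 6.083 130.084
7 2.005 4.927 145.499
final: 145.499 8.849

Arc 1: start y=11.200, vy=11.070 → t=3.014, apex=17.446, x_land=23.181, impact vy=-18.501
  bounce: vy ← 0.9·18.501 = 16.651
Arc 2: start y=0.000, vy=16.651 → t=3.395, apex=14.131, x_land=49.286, impact vy=-16.651
  bounce: vy ← 0.9·16.651 = 14.986
Arc 3: start y=0.000, vy=14.986 → t=3.055, apex=11.446, x_land=72.780, impact vy=-14.986
  bounce: vy ← 0.9·14.986 = 13.487
Arc 4: start y=0.000, vy=13.487 → t=2.750, apex=9.271, x_land=93.926, impact vy=-13.487
  bounce: vy ← 0.9·13.487 = 12.139
Arc 5: start y=0.000, vy=12.139 → t=2.475, apex=7.510, x_land=112.956, impact vy=-12.139
  bounce: vy ← 0.9·12.139 = 10.925
Arc 6: start y=0.000, vy=10.925 → t=2.227, apex=6.083, x_land=130.084, impact vy=-10.925
  bounce: vy ← 0.9·10.925 = 9.832
Arc 7: start y=0.000, vy=9.832 → t=2.005, apex=4.927, x_land=145.499, impact vy=-9.832
  bounce: vy ← 0.9·9.832 = 8.849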